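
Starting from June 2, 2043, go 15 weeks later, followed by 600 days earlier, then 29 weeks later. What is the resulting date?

Counting forward 15 weeks (= 105 days) from June 2, 2043:
June has 30 days, so 30 − 2 = 28 days remain after June 2, 2043; 105 − 28 = 77 left.
July 2043 has 31 days: 77 − 31 = 46 left.
August 2043 has 31 days: 46 − 31 = 15 left.
15 days into September 2043 → September 15, 2043.
Going back 600 days from September 15, 2043:
Going back 15 days from September 15, 2043 reaches the end of the previous month; 600 − 15 = 585 left.
August 2043 has 31 days: 585 − 31 = 554 left.
July 2043 has 31 days: 554 − 31 = 523 left.
June 2043 has 30 days: 523 − 30 = 493 left.
May 2043 has 31 days: 493 − 31 = 462 left.
April 2043 has 30 days: 462 − 30 = 432 left.
March 2043 has 31 days: 432 − 31 = 401 left.
February 2043 has 28 days (2043 is not a leap year): 401 − 28 = 373 left.
January 2043 has 31 days: 373 − 31 = 342 left.
December 2042 has 31 days: 342 − 31 = 311 left.
November 2042 has 30 days: 311 − 30 = 281 left.
October 2042 has 31 days: 281 − 31 = 250 left.
September 2042 has 30 days: 250 − 30 = 220 left.
August 2042 has 31 days: 220 − 31 = 189 left.
July 2042 has 31 days: 189 − 31 = 158 left.
June 2042 has 30 days: 158 − 30 = 128 left.
May 2042 has 31 days: 128 − 31 = 97 left.
April 2042 has 30 days: 97 − 30 = 67 left.
March 2042 has 31 days: 67 − 31 = 36 left.
February 2042 has 28 days (2042 is not a leap year): 36 − 28 = 8 left.
January 2042 has 31 days; 31 − 8 = 23 → January 23, 2042.
Adding 29 weeks (= 203 days) from January 23, 2042:
January has 31 days, so 31 − 23 = 8 days remain after January 23, 2042; 203 − 8 = 195 left.
February 2042 has 28 days (2042 is not a leap year): 195 − 28 = 167 left.
March 2042 has 31 days: 167 − 31 = 136 left.
April 2042 has 30 days: 136 − 30 = 106 left.
May 2042 has 31 days: 106 − 31 = 75 left.
June 2042 has 30 days: 75 − 30 = 45 left.
July 2042 has 31 days: 45 − 31 = 14 left.
14 days into August 2042 → August 14, 2042.

August 14, 2042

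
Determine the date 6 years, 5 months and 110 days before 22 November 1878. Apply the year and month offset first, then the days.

Subtracting 6 years, 5 months and 110 days from November 22, 1878: first the month/year part, then the days.
-6 years → 1872; month 11 − 5 = 6 → June 1872.
Day 22 is valid in June, giving June 22, 1872.
Now subtract 110 days from June 22, 1872.
Going back 22 days from June 22, 1872 reaches the end of the previous month; 110 − 22 = 88 left.
May 1872 has 31 days: 88 − 31 = 57 left.
April 1872 has 30 days: 57 − 30 = 27 left.
March 1872 has 31 days; 31 − 27 = 4 → March 4, 1872.

March 4, 1872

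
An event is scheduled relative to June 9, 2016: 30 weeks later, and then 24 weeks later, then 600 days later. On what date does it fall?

February 12, 2019

Counting forward 30 weeks (= 210 days) from June 9, 2016:
June has 30 days, so 30 − 9 = 21 days remain after June 9, 2016; 210 − 21 = 189 left.
July 2016 has 31 days: 189 − 31 = 158 left.
August 2016 has 31 days: 158 − 31 = 127 left.
September 2016 has 30 days: 127 − 30 = 97 left.
October 2016 has 31 days: 97 − 31 = 66 left.
November 2016 has 30 days: 66 − 30 = 36 left.
December 2016 has 31 days: 36 − 31 = 5 left.
5 days into January 2017 → January 5, 2017.
Adding 24 weeks (= 168 days) from January 5, 2017:
January has 31 days, so 31 − 5 = 26 days remain after January 5, 2017; 168 − 26 = 142 left.
February 2017 has 28 days (2017 is not a leap year): 142 − 28 = 114 left.
March 2017 has 31 days: 114 − 31 = 83 left.
April 2017 has 30 days: 83 − 30 = 53 left.
May 2017 has 31 days: 53 − 31 = 22 left.
22 days into June 2017 → June 22, 2017.
Counting forward 600 days from June 22, 2017:
June has 30 days, so 30 − 22 = 8 days remain after June 22, 2017; 600 − 8 = 592 left.
July 2017 has 31 days: 592 − 31 = 561 left.
August 2017 has 31 days: 561 − 31 = 530 left.
September 2017 has 30 days: 530 − 30 = 500 left.
October 2017 has 31 days: 500 − 31 = 469 left.
November 2017 has 30 days: 469 − 30 = 439 left.
December 2017 has 31 days: 439 − 31 = 408 left.
January 2018 has 31 days: 408 − 31 = 377 left.
February 2018 has 28 days (2018 is not a leap year): 377 − 28 = 349 left.
March 2018 has 31 days: 349 − 31 = 318 left.
April 2018 has 30 days: 318 − 30 = 288 left.
May 2018 has 31 days: 288 − 31 = 257 left.
June 2018 has 30 days: 257 − 30 = 227 left.
July 2018 has 31 days: 227 − 31 = 196 left.
August 2018 has 31 days: 196 − 31 = 165 left.
September 2018 has 30 days: 165 − 30 = 135 left.
October 2018 has 31 days: 135 − 31 = 104 left.
November 2018 has 30 days: 104 − 30 = 74 left.
December 2018 has 31 days: 74 − 31 = 43 left.
January 2019 has 31 days: 43 − 31 = 12 left.
12 days into February 2019 → February 12, 2019.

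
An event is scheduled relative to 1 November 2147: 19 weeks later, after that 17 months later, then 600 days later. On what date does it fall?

April 5, 2151

Adding 19 weeks (= 133 days) from November 1, 2147:
November has 30 days, so 30 − 1 = 29 days remain after November 1, 2147; 133 − 29 = 104 left.
December 2147 has 31 days: 104 − 31 = 73 left.
January 2148 has 31 days: 73 − 31 = 42 left.
February 2148 has 29 days (2148 is a leap year): 42 − 29 = 13 left.
13 days into March 2148 → March 13, 2148.
Counting forward 17 months from March 13, 2148:
month 3 + 17 = 20, which is month 8 of year 2149 → August 2149.
Day 13 is valid in August, giving August 13, 2149.
Adding 600 days from August 13, 2149:
August has 31 days, so 31 − 13 = 18 days remain after August 13, 2149; 600 − 18 = 582 left.
September 2149 has 30 days: 582 − 30 = 552 left.
October 2149 has 31 days: 552 − 31 = 521 left.
November 2149 has 30 days: 521 − 30 = 491 left.
December 2149 has 31 days: 491 − 31 = 460 left.
January 2150 has 31 days: 460 − 31 = 429 left.
February 2150 has 28 days (2150 is not a leap year): 429 − 28 = 401 left.
March 2150 has 31 days: 401 − 31 = 370 left.
April 2150 has 30 days: 370 − 30 = 340 left.
May 2150 has 31 days: 340 − 31 = 309 left.
June 2150 has 30 days: 309 − 30 = 279 left.
July 2150 has 31 days: 279 − 31 = 248 left.
August 2150 has 31 days: 248 − 31 = 217 left.
September 2150 has 30 days: 217 − 30 = 187 left.
October 2150 has 31 days: 187 − 31 = 156 left.
November 2150 has 30 days: 156 − 30 = 126 left.
December 2150 has 31 days: 126 − 31 = 95 left.
January 2151 has 31 days: 95 − 31 = 64 left.
February 2151 has 28 days (2151 is not a leap year): 64 − 28 = 36 left.
March 2151 has 31 days: 36 − 31 = 5 left.
5 days into April 2151 → April 5, 2151.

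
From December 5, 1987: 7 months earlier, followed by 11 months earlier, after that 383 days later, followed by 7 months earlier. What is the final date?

Going back 7 months from December 5, 1987:
month 12 − 7 = 5 → May 1987.
Day 5 is valid in May, giving May 5, 1987.
Going back 11 months from May 5, 1987:
month 5 − 11 = -6, which is month 6 of year 1986 → June 1986.
Day 5 is valid in June, giving June 5, 1986.
Adding 383 days from June 5, 1986:
June has 30 days, so 30 − 5 = 25 days remain after June 5, 1986; 383 − 25 = 358 left.
July 1986 has 31 days: 358 − 31 = 327 left.
August 1986 has 31 days: 327 − 31 = 296 left.
September 1986 has 30 days: 296 − 30 = 266 left.
October 1986 has 31 days: 266 − 31 = 235 left.
November 1986 has 30 days: 235 − 30 = 205 left.
December 1986 has 31 days: 205 − 31 = 174 left.
January 1987 has 31 days: 174 − 31 = 143 left.
February 1987 has 28 days (1987 is not a leap year): 143 − 28 = 115 left.
March 1987 has 31 days: 115 − 31 = 84 left.
April 1987 has 30 days: 84 − 30 = 54 left.
May 1987 has 31 days: 54 − 31 = 23 left.
23 days into June 1987 → June 23, 1987.
Counting back 7 months from June 23, 1987:
month 6 − 7 = -1, which is month 11 of year 1986 → November 1986.
Day 23 is valid in November, giving November 23, 1986.

November 23, 1986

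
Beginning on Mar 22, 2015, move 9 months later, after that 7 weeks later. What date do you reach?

Adding 9 months from March 22, 2015:
month 3 + 9 = 12 → December 2015.
Day 22 is valid in December, giving December 22, 2015.
Adding 7 weeks (= 49 days) from December 22, 2015:
December has 31 days, so 31 − 22 = 9 days remain after December 22, 2015; 49 − 9 = 40 left.
January 2016 has 31 days: 40 − 31 = 9 left.
9 days into February 2016 → February 9, 2016.

February 9, 2016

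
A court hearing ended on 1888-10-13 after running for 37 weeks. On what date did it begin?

Going back 37 weeks = 259 days from October 13, 1888.
Going back 13 days from October 13, 1888 reaches the end of the previous month; 259 − 13 = 246 left.
September 1888 has 30 days: 246 − 30 = 216 left.
August 1888 has 31 days: 216 − 31 = 185 left.
July 1888 has 31 days: 185 − 31 = 154 left.
June 1888 has 30 days: 154 − 30 = 124 left.
May 1888 has 31 days: 124 − 31 = 93 left.
April 1888 has 30 days: 93 − 30 = 63 left.
March 1888 has 31 days: 63 − 31 = 32 left.
February 1888 has 29 days (1888 is a leap year): 32 − 29 = 3 left.
January 1888 has 31 days; 31 − 3 = 28 → January 28, 1888.

January 28, 1888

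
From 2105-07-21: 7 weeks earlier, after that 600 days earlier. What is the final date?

October 11, 2103

Going back 7 weeks (= 49 days) from July 21, 2105:
Going back 21 days from July 21, 2105 reaches the end of the previous month; 49 − 21 = 28 left.
June 2105 has 30 days; 30 − 28 = 2 → June 2, 2105.
Counting back 600 days from June 2, 2105:
Going back 2 days from June 2, 2105 reaches the end of the previous month; 600 − 2 = 598 left.
May 2105 has 31 days: 598 − 31 = 567 left.
April 2105 has 30 days: 567 − 30 = 537 left.
March 2105 has 31 days: 537 − 31 = 506 left.
February 2105 has 28 days (2105 is not a leap year): 506 − 28 = 478 left.
January 2105 has 31 days: 478 − 31 = 447 left.
December 2104 has 31 days: 447 − 31 = 416 left.
November 2104 has 30 days: 416 − 30 = 386 left.
October 2104 has 31 days: 386 − 31 = 355 left.
September 2104 has 30 days: 355 − 30 = 325 left.
August 2104 has 31 days: 325 − 31 = 294 left.
July 2104 has 31 days: 294 − 31 = 263 left.
June 2104 has 30 days: 263 − 30 = 233 left.
May 2104 has 31 days: 233 − 31 = 202 left.
April 2104 has 30 days: 202 − 30 = 172 left.
March 2104 has 31 days: 172 − 31 = 141 left.
February 2104 has 29 days (2104 is a leap year): 141 − 29 = 112 left.
January 2104 has 31 days: 112 − 31 = 81 left.
December 2103 has 31 days: 81 − 31 = 50 left.
November 2103 has 30 days: 50 − 30 = 20 left.
October 2103 has 31 days; 31 − 20 = 11 → October 11, 2103.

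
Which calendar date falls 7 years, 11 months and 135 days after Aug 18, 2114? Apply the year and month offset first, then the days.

Advancing 7 years, 11 months and 135 days from August 18, 2114: first the month/year part, then the days.
+7 years → 2121; month 8 + 11 = 19, which is month 7 of year 2122 → July 2122.
Day 18 is valid in July, giving July 18, 2122.
Now add 135 days from July 18, 2122.
July has 31 days, so 31 − 18 = 13 days remain after July 18, 2122; 135 − 13 = 122 left.
August 2122 has 31 days: 122 − 31 = 91 left.
September 2122 has 30 days: 91 − 30 = 61 left.
October 2122 has 31 days: 61 − 31 = 30 left.
30 days into November 2122 → November 30, 2122.

November 30, 2122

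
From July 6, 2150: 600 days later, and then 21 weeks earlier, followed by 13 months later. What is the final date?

Adding 600 days from July 6, 2150:
July has 31 days, so 31 − 6 = 25 days remain after July 6, 2150; 600 − 25 = 575 left.
August 2150 has 31 days: 575 − 31 = 544 left.
September 2150 has 30 days: 544 − 30 = 514 left.
October 2150 has 31 days: 514 − 31 = 483 left.
November 2150 has 30 days: 483 − 30 = 453 left.
December 2150 has 31 days: 453 − 31 = 422 left.
January 2151 has 31 days: 422 − 31 = 391 left.
February 2151 has 28 days (2151 is not a leap year): 391 − 28 = 363 left.
March 2151 has 31 days: 363 − 31 = 332 left.
April 2151 has 30 days: 332 − 30 = 302 left.
May 2151 has 31 days: 302 − 31 = 271 left.
June 2151 has 30 days: 271 − 30 = 241 left.
July 2151 has 31 days: 241 − 31 = 210 left.
August 2151 has 31 days: 210 − 31 = 179 left.
September 2151 has 30 days: 179 − 30 = 149 left.
October 2151 has 31 days: 149 − 31 = 118 left.
November 2151 has 30 days: 118 − 30 = 88 left.
December 2151 has 31 days: 88 − 31 = 57 left.
January 2152 has 31 days: 57 − 31 = 26 left.
26 days into February 2152 → February 26, 2152.
Counting back 21 weeks (= 147 days) from February 26, 2152:
Going back 26 days from February 26, 2152 reaches the end of the previous month; 147 − 26 = 121 left.
January 2152 has 31 days: 121 − 31 = 90 left.
December 2151 has 31 days: 90 − 31 = 59 left.
November 2151 has 30 days: 59 − 30 = 29 left.
October 2151 has 31 days; 31 − 29 = 2 → October 2, 2151.
Counting forward 13 months from October 2, 2151:
month 10 + 13 = 23, which is month 11 of year 2152 → November 2152.
Day 2 is valid in November, giving November 2, 2152.

November 2, 2152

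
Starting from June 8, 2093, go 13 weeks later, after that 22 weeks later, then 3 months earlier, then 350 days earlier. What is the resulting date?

Counting forward 13 weeks (= 91 days) from June 8, 2093:
June has 30 days, so 30 − 8 = 22 days remain after June 8, 2093; 91 − 22 = 69 left.
July 2093 has 31 days: 69 − 31 = 38 left.
August 2093 has 31 days: 38 − 31 = 7 left.
7 days into September 2093 → September 7, 2093.
Counting forward 22 weeks (= 154 days) from September 7, 2093:
September has 30 days, so 30 − 7 = 23 days remain after September 7, 2093; 154 − 23 = 131 left.
October 2093 has 31 days: 131 − 31 = 100 left.
November 2093 has 30 days: 100 − 30 = 70 left.
December 2093 has 31 days: 70 − 31 = 39 left.
January 2094 has 31 days: 39 − 31 = 8 left.
8 days into February 2094 → February 8, 2094.
Subtracting 3 months from February 8, 2094:
month 2 − 3 = -1, which is month 11 of year 2093 → November 2093.
Day 8 is valid in November, giving November 8, 2093.
Going back 350 days from November 8, 2093:
Going back 8 days from November 8, 2093 reaches the end of the previous month; 350 − 8 = 342 left.
October 2093 has 31 days: 342 − 31 = 311 left.
September 2093 has 30 days: 311 − 30 = 281 left.
August 2093 has 31 days: 281 − 31 = 250 left.
July 2093 has 31 days: 250 − 31 = 219 left.
June 2093 has 30 days: 219 − 30 = 189 left.
May 2093 has 31 days: 189 − 31 = 158 left.
April 2093 has 30 days: 158 − 30 = 128 left.
March 2093 has 31 days: 128 − 31 = 97 left.
February 2093 has 28 days (2093 is not a leap year): 97 − 28 = 69 left.
January 2093 has 31 days: 69 − 31 = 38 left.
December 2092 has 31 days: 38 − 31 = 7 left.
November 2092 has 30 days; 30 − 7 = 23 → November 23, 2092.

November 23, 2092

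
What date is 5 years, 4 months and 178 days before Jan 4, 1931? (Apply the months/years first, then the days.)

Subtracting 5 years, 4 months and 178 days from January 4, 1931: first the month/year part, then the days.
-5 years → 1926; month 1 − 4 = -3, which is month 9 of year 1925 → September 1925.
Day 4 is valid in September, giving September 4, 1925.
Now subtract 178 days from September 4, 1925.
Going back 4 days from September 4, 1925 reaches the end of the previous month; 178 − 4 = 174 left.
August 1925 has 31 days: 174 − 31 = 143 left.
July 1925 has 31 days: 143 − 31 = 112 left.
June 1925 has 30 days: 112 − 30 = 82 left.
May 1925 has 31 days: 82 − 31 = 51 left.
April 1925 has 30 days: 51 − 30 = 21 left.
March 1925 has 31 days; 31 − 21 = 10 → March 10, 1925.

March 10, 1925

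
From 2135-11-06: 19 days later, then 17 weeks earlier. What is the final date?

Advancing 19 days from November 6, 2135:
November has 30 days; 6 + 19 = 25, still in November.
Going back 17 weeks (= 119 days) from November 25, 2135:
Going back 25 days from November 25, 2135 reaches the end of the previous month; 119 − 25 = 94 left.
October 2135 has 31 days: 94 − 31 = 63 left.
September 2135 has 30 days: 63 − 30 = 33 left.
August 2135 has 31 days: 33 − 31 = 2 left.
July 2135 has 31 days; 31 − 2 = 29 → July 29, 2135.

July 29, 2135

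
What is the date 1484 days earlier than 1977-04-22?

Going back 1484 days from April 22, 1977.
Going back 22 days from April 22, 1977 reaches the end of the previous month; 1484 − 22 = 1462 left.
March 1977 has 31 days: 1462 − 31 = 1431 left.
February 1977 has 28 days (1977 is not a leap year): 1431 − 28 = 1403 left.
January 1977 has 31 days: 1403 − 31 = 1372 left.
December 1976 has 31 days: 1372 − 31 = 1341 left.
November 1976 has 30 days: 1341 − 30 = 1311 left.
October 1976 has 31 days: 1311 − 31 = 1280 left.
September 1976 has 30 days: 1280 − 30 = 1250 left.
August 1976 has 31 days: 1250 − 31 = 1219 left.
July 1976 has 31 days: 1219 − 31 = 1188 left.
June 1976 has 30 days: 1188 − 30 = 1158 left.
May 1976 has 31 days: 1158 − 31 = 1127 left.
April 1976 has 30 days: 1127 − 30 = 1097 left.
March 1976 has 31 days: 1097 − 31 = 1066 left.
February 1976 has 29 days (1976 is a leap year): 1066 − 29 = 1037 left.
January 1976 has 31 days: 1037 − 31 = 1006 left.
December 1975 has 31 days: 1006 − 31 = 975 left.
November 1975 has 30 days: 975 − 30 = 945 left.
October 1975 has 31 days: 945 − 31 = 914 left.
September 1975 has 30 days: 914 − 30 = 884 left.
August 1975 has 31 days: 884 − 31 = 853 left.
July 1975 has 31 days: 853 − 31 = 822 left.
June 1975 has 30 days: 822 − 30 = 792 left.
May 1975 has 31 days: 792 − 31 = 761 left.
April 1975 has 30 days: 761 − 30 = 731 left.
March 1975 has 31 days: 731 − 31 = 700 left.
February 1975 has 28 days (1975 is not a leap year): 700 − 28 = 672 left.
January 1975 has 31 days: 672 − 31 = 641 left.
December 1974 has 31 days: 641 − 31 = 610 left.
November 1974 has 30 days: 610 − 30 = 580 left.
October 1974 has 31 days: 580 − 31 = 549 left.
September 1974 has 30 days: 549 − 30 = 519 left.
August 1974 has 31 days: 519 − 31 = 488 left.
July 1974 has 31 days: 488 − 31 = 457 left.
June 1974 has 30 days: 457 − 30 = 427 left.
May 1974 has 31 days: 427 − 31 = 396 left.
April 1974 has 30 days: 396 − 30 = 366 left.
March 1974 has 31 days: 366 − 31 = 335 left.
February 1974 has 28 days (1974 is not a leap year): 335 − 28 = 307 left.
January 1974 has 31 days: 307 − 31 = 276 left.
December 1973 has 31 days: 276 − 31 = 245 left.
November 1973 has 30 days: 245 − 30 = 215 left.
October 1973 has 31 days: 215 − 31 = 184 left.
September 1973 has 30 days: 184 − 30 = 154 left.
August 1973 has 31 days: 154 − 31 = 123 left.
July 1973 has 31 days: 123 − 31 = 92 left.
June 1973 has 30 days: 92 − 30 = 62 left.
May 1973 has 31 days: 62 − 31 = 31 left.
April 1973 has 30 days: 31 − 30 = 1 left.
March 1973 has 31 days; 31 − 1 = 30 → March 30, 1973.

March 30, 1973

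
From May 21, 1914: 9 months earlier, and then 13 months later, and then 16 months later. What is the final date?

January 21, 1916

Subtracting 9 months from May 21, 1914:
month 5 − 9 = -4, which is month 8 of year 1913 → August 1913.
Day 21 is valid in August, giving August 21, 1913.
Counting forward 13 months from August 21, 1913:
month 8 + 13 = 21, which is month 9 of year 1914 → September 1914.
Day 21 is valid in September, giving September 21, 1914.
Advancing 16 months from September 21, 1914:
month 9 + 16 = 25, which is month 1 of year 1916 → January 1916.
Day 21 is valid in January, giving January 21, 1916.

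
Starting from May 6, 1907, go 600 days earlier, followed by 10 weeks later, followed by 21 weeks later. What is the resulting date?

Counting back 600 days from May 6, 1907:
Going back 6 days from May 6, 1907 reaches the end of the previous month; 600 − 6 = 594 left.
April 1907 has 30 days: 594 − 30 = 564 left.
March 1907 has 31 days: 564 − 31 = 533 left.
February 1907 has 28 days (1907 is not a leap year): 533 − 28 = 505 left.
January 1907 has 31 days: 505 − 31 = 474 left.
December 1906 has 31 days: 474 − 31 = 443 left.
November 1906 has 30 days: 443 − 30 = 413 left.
October 1906 has 31 days: 413 − 31 = 382 left.
September 1906 has 30 days: 382 − 30 = 352 left.
August 1906 has 31 days: 352 − 31 = 321 left.
July 1906 has 31 days: 321 − 31 = 290 left.
June 1906 has 30 days: 290 − 30 = 260 left.
May 1906 has 31 days: 260 − 31 = 229 left.
April 1906 has 30 days: 229 − 30 = 199 left.
March 1906 has 31 days: 199 − 31 = 168 left.
February 1906 has 28 days (1906 is not a leap year): 168 − 28 = 140 left.
January 1906 has 31 days: 140 − 31 = 109 left.
December 1905 has 31 days: 109 − 31 = 78 left.
November 1905 has 30 days: 78 − 30 = 48 left.
October 1905 has 31 days: 48 − 31 = 17 left.
September 1905 has 30 days; 30 − 17 = 13 → September 13, 1905.
Adding 10 weeks (= 70 days) from September 13, 1905:
September has 30 days, so 30 − 13 = 17 days remain after September 13, 1905; 70 − 17 = 53 left.
October 1905 has 31 days: 53 − 31 = 22 left.
22 days into November 1905 → November 22, 1905.
Adding 21 weeks (= 147 days) from November 22, 1905:
November has 30 days, so 30 − 22 = 8 days remain after November 22, 1905; 147 − 8 = 139 left.
December 1905 has 31 days: 139 − 31 = 108 left.
January 1906 has 31 days: 108 − 31 = 77 left.
February 1906 has 28 days (1906 is not a leap year): 77 − 28 = 49 left.
March 1906 has 31 days: 49 − 31 = 18 left.
18 days into April 1906 → April 18, 1906.

April 18, 1906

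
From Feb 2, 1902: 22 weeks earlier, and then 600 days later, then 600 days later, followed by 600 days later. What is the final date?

August 6, 1906

Counting back 22 weeks (= 154 days) from February 2, 1902:
Going back 2 days from February 2, 1902 reaches the end of the previous month; 154 − 2 = 152 left.
January 1902 has 31 days: 152 − 31 = 121 left.
December 1901 has 31 days: 121 − 31 = 90 left.
November 1901 has 30 days: 90 − 30 = 60 left.
October 1901 has 31 days: 60 − 31 = 29 left.
September 1901 has 30 days; 30 − 29 = 1 → September 1, 1901.
Advancing 600 days from September 1, 1901:
September has 30 days, so 30 − 1 = 29 days remain after September 1, 1901; 600 − 29 = 571 left.
October 1901 has 31 days: 571 − 31 = 540 left.
November 1901 has 30 days: 540 − 30 = 510 left.
December 1901 has 31 days: 510 − 31 = 479 left.
January 1902 has 31 days: 479 − 31 = 448 left.
February 1902 has 28 days (1902 is not a leap year): 448 − 28 = 420 left.
March 1902 has 31 days: 420 − 31 = 389 left.
April 1902 has 30 days: 389 − 30 = 359 left.
May 1902 has 31 days: 359 − 31 = 328 left.
June 1902 has 30 days: 328 − 30 = 298 left.
July 1902 has 31 days: 298 − 31 = 267 left.
August 1902 has 31 days: 267 − 31 = 236 left.
September 1902 has 30 days: 236 − 30 = 206 left.
October 1902 has 31 days: 206 − 31 = 175 left.
November 1902 has 30 days: 175 − 30 = 145 left.
December 1902 has 31 days: 145 − 31 = 114 left.
January 1903 has 31 days: 114 − 31 = 83 left.
February 1903 has 28 days (1903 is not a leap year): 83 − 28 = 55 left.
March 1903 has 31 days: 55 − 31 = 24 left.
24 days into April 1903 → April 24, 1903.
Advancing 600 days from April 24, 1903:
April has 30 days, so 30 − 24 = 6 days remain after April 24, 1903; 600 − 6 = 594 left.
May 1903 has 31 days: 594 − 31 = 563 left.
June 1903 has 30 days: 563 − 30 = 533 left.
July 1903 has 31 days: 533 − 31 = 502 left.
August 1903 has 31 days: 502 − 31 = 471 left.
September 1903 has 30 days: 471 − 30 = 441 left.
October 1903 has 31 days: 441 − 31 = 410 left.
November 1903 has 30 days: 410 − 30 = 380 left.
December 1903 has 31 days: 380 − 31 = 349 left.
January 1904 has 31 days: 349 − 31 = 318 left.
February 1904 has 29 days (1904 is a leap year): 318 − 29 = 289 left.
March 1904 has 31 days: 289 − 31 = 258 left.
April 1904 has 30 days: 258 − 30 = 228 left.
May 1904 has 31 days: 228 − 31 = 197 left.
June 1904 has 30 days: 197 − 30 = 167 left.
July 1904 has 31 days: 167 − 31 = 136 left.
August 1904 has 31 days: 136 − 31 = 105 left.
September 1904 has 30 days: 105 − 30 = 75 left.
October 1904 has 31 days: 75 − 31 = 44 left.
November 1904 has 30 days: 44 − 30 = 14 left.
14 days into December 1904 → December 14, 1904.
Adding 600 days from December 14, 1904:
December has 31 days, so 31 − 14 = 17 days remain after December 14, 1904; 600 − 17 = 583 left.
January 1905 has 31 days: 583 − 31 = 552 left.
February 1905 has 28 days (1905 is not a leap year): 552 − 28 = 524 left.
March 1905 has 31 days: 524 − 31 = 493 left.
April 1905 has 30 days: 493 − 30 = 463 left.
May 1905 has 31 days: 463 − 31 = 432 left.
June 1905 has 30 days: 432 − 30 = 402 left.
July 1905 has 31 days: 402 − 31 = 371 left.
August 1905 has 31 days: 371 − 31 = 340 left.
September 1905 has 30 days: 340 − 30 = 310 left.
October 1905 has 31 days: 310 − 31 = 279 left.
November 1905 has 30 days: 279 − 30 = 249 left.
December 1905 has 31 days: 249 − 31 = 218 left.
January 1906 has 31 days: 218 − 31 = 187 left.
February 1906 has 28 days (1906 is not a leap year): 187 − 28 = 159 left.
March 1906 has 31 days: 159 − 31 = 128 left.
April 1906 has 30 days: 128 − 30 = 98 left.
May 1906 has 31 days: 98 − 31 = 67 left.
June 1906 has 30 days: 67 − 30 = 37 left.
July 1906 has 31 days: 37 − 31 = 6 left.
6 days into August 1906 → August 6, 1906.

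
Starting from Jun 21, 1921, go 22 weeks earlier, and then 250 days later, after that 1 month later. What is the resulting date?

Subtracting 22 weeks (= 154 days) from June 21, 1921:
Going back 21 days from June 21, 1921 reaches the end of the previous month; 154 − 21 = 133 left.
May 1921 has 31 days: 133 − 31 = 102 left.
April 1921 has 30 days: 102 − 30 = 72 left.
March 1921 has 31 days: 72 − 31 = 41 left.
February 1921 has 28 days (1921 is not a leap year): 41 − 28 = 13 left.
January 1921 has 31 days; 31 − 13 = 18 → January 18, 1921.
Advancing 250 days from January 18, 1921:
January has 31 days, so 31 − 18 = 13 days remain after January 18, 1921; 250 − 13 = 237 left.
February 1921 has 28 days (1921 is not a leap year): 237 − 28 = 209 left.
March 1921 has 31 days: 209 − 31 = 178 left.
April 1921 has 30 days: 178 − 30 = 148 left.
May 1921 has 31 days: 148 − 31 = 117 left.
June 1921 has 30 days: 117 − 30 = 87 left.
July 1921 has 31 days: 87 − 31 = 56 left.
August 1921 has 31 days: 56 − 31 = 25 left.
25 days into September 1921 → September 25, 1921.
Advancing 1 month from September 25, 1921:
month 9 + 1 = 10 → October 1921.
Day 25 is valid in October, giving October 25, 1921.

October 25, 1921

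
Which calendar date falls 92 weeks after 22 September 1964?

June 28, 1966

Advancing 92 weeks = 644 days from September 22, 1964.
September has 30 days, so 30 − 22 = 8 days remain after September 22, 1964; 644 − 8 = 636 left.
October 1964 has 31 days: 636 − 31 = 605 left.
November 1964 has 30 days: 605 − 30 = 575 left.
December 1964 has 31 days: 575 − 31 = 544 left.
January 1965 has 31 days: 544 − 31 = 513 left.
February 1965 has 28 days (1965 is not a leap year): 513 − 28 = 485 left.
March 1965 has 31 days: 485 − 31 = 454 left.
April 1965 has 30 days: 454 − 30 = 424 left.
May 1965 has 31 days: 424 − 31 = 393 left.
June 1965 has 30 days: 393 − 30 = 363 left.
July 1965 has 31 days: 363 − 31 = 332 left.
August 1965 has 31 days: 332 − 31 = 301 left.
September 1965 has 30 days: 301 − 30 = 271 left.
October 1965 has 31 days: 271 − 31 = 240 left.
November 1965 has 30 days: 240 − 30 = 210 left.
December 1965 has 31 days: 210 − 31 = 179 left.
January 1966 has 31 days: 179 − 31 = 148 left.
February 1966 has 28 days (1966 is not a leap year): 148 − 28 = 120 left.
March 1966 has 31 days: 120 − 31 = 89 left.
April 1966 has 30 days: 89 − 30 = 59 left.
May 1966 has 31 days: 59 − 31 = 28 left.
28 days into June 1966 → June 28, 1966.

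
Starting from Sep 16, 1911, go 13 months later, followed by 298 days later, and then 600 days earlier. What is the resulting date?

December 19, 1911

Advancing 13 months from September 16, 1911:
month 9 + 13 = 22, which is month 10 of year 1912 → October 1912.
Day 16 is valid in October, giving October 16, 1912.
Counting forward 298 days from October 16, 1912:
October has 31 days, so 31 − 16 = 15 days remain after October 16, 1912; 298 − 15 = 283 left.
November 1912 has 30 days: 283 − 30 = 253 left.
December 1912 has 31 days: 253 − 31 = 222 left.
January 1913 has 31 days: 222 − 31 = 191 left.
February 1913 has 28 days (1913 is not a leap year): 191 − 28 = 163 left.
March 1913 has 31 days: 163 − 31 = 132 left.
April 1913 has 30 days: 132 − 30 = 102 left.
May 1913 has 31 days: 102 − 31 = 71 left.
June 1913 has 30 days: 71 − 30 = 41 left.
July 1913 has 31 days: 41 − 31 = 10 left.
10 days into August 1913 → August 10, 1913.
Counting back 600 days from August 10, 1913:
Going back 10 days from August 10, 1913 reaches the end of the previous month; 600 − 10 = 590 left.
July 1913 has 31 days: 590 − 31 = 559 left.
June 1913 has 30 days: 559 − 30 = 529 left.
May 1913 has 31 days: 529 − 31 = 498 left.
April 1913 has 30 days: 498 − 30 = 468 left.
March 1913 has 31 days: 468 − 31 = 437 left.
February 1913 has 28 days (1913 is not a leap year): 437 − 28 = 409 left.
January 1913 has 31 days: 409 − 31 = 378 left.
December 1912 has 31 days: 378 − 31 = 347 left.
November 1912 has 30 days: 347 − 30 = 317 left.
October 1912 has 31 days: 317 − 31 = 286 left.
September 1912 has 30 days: 286 − 30 = 256 left.
August 1912 has 31 days: 256 − 31 = 225 left.
July 1912 has 31 days: 225 − 31 = 194 left.
June 1912 has 30 days: 194 − 30 = 164 left.
May 1912 has 31 days: 164 − 31 = 133 left.
April 1912 has 30 days: 133 − 30 = 103 left.
March 1912 has 31 days: 103 − 31 = 72 left.
February 1912 has 29 days (1912 is a leap year): 72 − 29 = 43 left.
January 1912 has 31 days: 43 − 31 = 12 left.
December 1911 has 31 days; 31 − 12 = 19 → December 19, 1911.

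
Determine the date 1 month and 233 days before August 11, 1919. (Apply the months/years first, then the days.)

November 20, 1918

Counting back 1 month and 233 days from August 11, 1919: first the month/year part, then the days.
month 8 − 1 = 7 → July 1919.
Day 11 is valid in July, giving July 11, 1919.
Now subtract 233 days from July 11, 1919.
Going back 11 days from July 11, 1919 reaches the end of the previous month; 233 − 11 = 222 left.
June 1919 has 30 days: 222 − 30 = 192 left.
May 1919 has 31 days: 192 − 31 = 161 left.
April 1919 has 30 days: 161 − 30 = 131 left.
March 1919 has 31 days: 131 − 31 = 100 left.
February 1919 has 28 days (1919 is not a leap year): 100 − 28 = 72 left.
January 1919 has 31 days: 72 − 31 = 41 left.
December 1918 has 31 days: 41 − 31 = 10 left.
November 1918 has 30 days; 30 − 10 = 20 → November 20, 1918.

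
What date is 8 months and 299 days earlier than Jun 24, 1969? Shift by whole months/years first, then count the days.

Going back 8 months and 299 days from June 24, 1969: first the month/year part, then the days.
month 6 − 8 = -2, which is month 10 of year 1968 → October 1968.
Day 24 is valid in October, giving October 24, 1968.
Now subtract 299 days from October 24, 1968.
Going back 24 days from October 24, 1968 reaches the end of the previous month; 299 − 24 = 275 left.
September 1968 has 30 days: 275 − 30 = 245 left.
August 1968 has 31 days: 245 − 31 = 214 left.
July 1968 has 31 days: 214 − 31 = 183 left.
June 1968 has 30 days: 183 − 30 = 153 left.
May 1968 has 31 days: 153 − 31 = 122 left.
April 1968 has 30 days: 122 − 30 = 92 left.
March 1968 has 31 days: 92 − 31 = 61 left.
February 1968 has 29 days (1968 is a leap year): 61 − 29 = 32 left.
January 1968 has 31 days: 32 − 31 = 1 left.
December 1967 has 31 days; 31 − 1 = 30 → December 30, 1967.

December 30, 1967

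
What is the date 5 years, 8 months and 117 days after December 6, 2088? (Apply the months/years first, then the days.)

Adding 5 years, 8 months and 117 days from December 6, 2088: first the month/year part, then the days.
+5 years → 2093; month 12 + 8 = 20, which is month 8 of year 2094 → August 2094.
Day 6 is valid in August, giving August 6, 2094.
Now add 117 days from August 6, 2094.
August has 31 days, so 31 − 6 = 25 days remain after August 6, 2094; 117 − 25 = 92 left.
September 2094 has 30 days: 92 − 30 = 62 left.
October 2094 has 31 days: 62 − 31 = 31 left.
November 2094 has 30 days: 31 − 30 = 1 left.
1 day into December 2094 → December 1, 2094.

December 1, 2094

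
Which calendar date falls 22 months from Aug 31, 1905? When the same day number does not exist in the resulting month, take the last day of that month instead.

Counting forward 22 months from August 31, 1905.
month 8 + 22 = 30, which is month 6 of year 1907 → June 1907.
June 1907 has only 30 days and the start was day 31, so the date clamps to June 30, 1907.

June 30, 1907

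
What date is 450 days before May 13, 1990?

February 17, 1989

Counting back 450 days from May 13, 1990.
Going back 13 days from May 13, 1990 reaches the end of the previous month; 450 − 13 = 437 left.
April 1990 has 30 days: 437 − 30 = 407 left.
March 1990 has 31 days: 407 − 31 = 376 left.
February 1990 has 28 days (1990 is not a leap year): 376 − 28 = 348 left.
January 1990 has 31 days: 348 − 31 = 317 left.
December 1989 has 31 days: 317 − 31 = 286 left.
November 1989 has 30 days: 286 − 30 = 256 left.
October 1989 has 31 days: 256 − 31 = 225 left.
September 1989 has 30 days: 225 − 30 = 195 left.
August 1989 has 31 days: 195 − 31 = 164 left.
July 1989 has 31 days: 164 − 31 = 133 left.
June 1989 has 30 days: 133 − 30 = 103 left.
May 1989 has 31 days: 103 − 31 = 72 left.
April 1989 has 30 days: 72 − 30 = 42 left.
March 1989 has 31 days: 42 − 31 = 11 left.
February 1989 has 28 days; 28 − 11 = 17 → February 17, 1989.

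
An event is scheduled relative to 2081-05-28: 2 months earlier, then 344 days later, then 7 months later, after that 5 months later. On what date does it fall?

March 7, 2083

Counting back 2 months from May 28, 2081:
month 5 − 2 = 3 → March 2081.
Day 28 is valid in March, giving March 28, 2081.
Counting forward 344 days from March 28, 2081:
March has 31 days, so 31 − 28 = 3 days remain after March 28, 2081; 344 − 3 = 341 left.
April 2081 has 30 days: 341 − 30 = 311 left.
May 2081 has 31 days: 311 − 31 = 280 left.
June 2081 has 30 days: 280 − 30 = 250 left.
July 2081 has 31 days: 250 − 31 = 219 left.
August 2081 has 31 days: 219 − 31 = 188 left.
September 2081 has 30 days: 188 − 30 = 158 left.
October 2081 has 31 days: 158 − 31 = 127 left.
November 2081 has 30 days: 127 − 30 = 97 left.
December 2081 has 31 days: 97 − 31 = 66 left.
January 2082 has 31 days: 66 − 31 = 35 left.
February 2082 has 28 days (2082 is not a leap year): 35 − 28 = 7 left.
7 days into March 2082 → March 7, 2082.
Advancing 7 months from March 7, 2082:
month 3 + 7 = 10 → October 2082.
Day 7 is valid in October, giving October 7, 2082.
Advancing 5 months from October 7, 2082:
month 10 + 5 = 15, which is month 3 of year 2083 → March 2083.
Day 7 is valid in March, giving March 7, 2083.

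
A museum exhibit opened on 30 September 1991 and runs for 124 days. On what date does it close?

February 1, 1992

Advancing 124 days from September 30, 1991.
September has 30 days, so 30 − 30 = 0 days remain after September 30, 1991; 124 − 0 = 124 left.
October 1991 has 31 days: 124 − 31 = 93 left.
November 1991 has 30 days: 93 − 30 = 63 left.
December 1991 has 31 days: 63 − 31 = 32 left.
January 1992 has 31 days: 32 − 31 = 1 left.
1 day into February 1992 → February 1, 1992.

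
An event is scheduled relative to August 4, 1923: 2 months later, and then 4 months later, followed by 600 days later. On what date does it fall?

September 26, 1925

Adding 2 months from August 4, 1923:
month 8 + 2 = 10 → October 1923.
Day 4 is valid in October, giving October 4, 1923.
Advancing 4 months from October 4, 1923:
month 10 + 4 = 14, which is month 2 of year 1924 → February 1924.
Day 4 is valid in February, giving February 4, 1924.
Counting forward 600 days from February 4, 1924:
February has 29 days, so 29 − 4 = 25 days remain after February 4, 1924; 600 − 25 = 575 left.
March 1924 has 31 days: 575 − 31 = 544 left.
April 1924 has 30 days: 544 − 30 = 514 left.
May 1924 has 31 days: 514 − 31 = 483 left.
June 1924 has 30 days: 483 − 30 = 453 left.
July 1924 has 31 days: 453 − 31 = 422 left.
August 1924 has 31 days: 422 − 31 = 391 left.
September 1924 has 30 days: 391 − 30 = 361 left.
October 1924 has 31 days: 361 − 31 = 330 left.
November 1924 has 30 days: 330 − 30 = 300 left.
December 1924 has 31 days: 300 − 31 = 269 left.
January 1925 has 31 days: 269 − 31 = 238 left.
February 1925 has 28 days (1925 is not a leap year): 238 − 28 = 210 left.
March 1925 has 31 days: 210 − 31 = 179 left.
April 1925 has 30 days: 179 − 30 = 149 left.
May 1925 has 31 days: 149 − 31 = 118 left.
June 1925 has 30 days: 118 − 30 = 88 left.
July 1925 has 31 days: 88 − 31 = 57 left.
August 1925 has 31 days: 57 − 31 = 26 left.
26 days into September 1925 → September 26, 1925.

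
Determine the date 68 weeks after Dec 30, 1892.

April 20, 1894

Advancing 68 weeks = 476 days from December 30, 1892.
December has 31 days, so 31 − 30 = 1 day remains after December 30, 1892; 476 − 1 = 475 left.
January 1893 has 31 days: 475 − 31 = 444 left.
February 1893 has 28 days (1893 is not a leap year): 444 − 28 = 416 left.
March 1893 has 31 days: 416 − 31 = 385 left.
April 1893 has 30 days: 385 − 30 = 355 left.
May 1893 has 31 days: 355 − 31 = 324 left.
June 1893 has 30 days: 324 − 30 = 294 left.
July 1893 has 31 days: 294 − 31 = 263 left.
August 1893 has 31 days: 263 − 31 = 232 left.
September 1893 has 30 days: 232 − 30 = 202 left.
October 1893 has 31 days: 202 − 31 = 171 left.
November 1893 has 30 days: 171 − 30 = 141 left.
December 1893 has 31 days: 141 − 31 = 110 left.
January 1894 has 31 days: 110 − 31 = 79 left.
February 1894 has 28 days (1894 is not a leap year): 79 − 28 = 51 left.
March 1894 has 31 days: 51 − 31 = 20 left.
20 days into April 1894 → April 20, 1894.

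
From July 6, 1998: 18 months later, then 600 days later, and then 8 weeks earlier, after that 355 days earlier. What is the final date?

July 13, 2000

Adding 18 months from July 6, 1998:
month 7 + 18 = 25, which is month 1 of year 2000 → January 2000.
Day 6 is valid in January, giving January 6, 2000.
Advancing 600 days from January 6, 2000:
January has 31 days, so 31 − 6 = 25 days remain after January 6, 2000; 600 − 25 = 575 left.
February 2000 has 29 days (2000 is a leap year (divisible by 400)): 575 − 29 = 546 left.
March 2000 has 31 days: 546 − 31 = 515 left.
April 2000 has 30 days: 515 − 30 = 485 left.
May 2000 has 31 days: 485 − 31 = 454 left.
June 2000 has 30 days: 454 − 30 = 424 left.
July 2000 has 31 days: 424 − 31 = 393 left.
August 2000 has 31 days: 393 − 31 = 362 left.
September 2000 has 30 days: 362 − 30 = 332 left.
October 2000 has 31 days: 332 − 31 = 301 left.
November 2000 has 30 days: 301 − 30 = 271 left.
December 2000 has 31 days: 271 − 31 = 240 left.
January 2001 has 31 days: 240 − 31 = 209 left.
February 2001 has 28 days (2001 is not a leap year): 209 − 28 = 181 left.
March 2001 has 31 days: 181 − 31 = 150 left.
April 2001 has 30 days: 150 − 30 = 120 left.
May 2001 has 31 days: 120 − 31 = 89 left.
June 2001 has 30 days: 89 − 30 = 59 left.
July 2001 has 31 days: 59 − 31 = 28 left.
28 days into August 2001 → August 28, 2001.
Going back 8 weeks (= 56 days) from August 28, 2001:
Going back 28 days from August 28, 2001 reaches the end of the previous month; 56 − 28 = 28 left.
July 2001 has 31 days; 31 − 28 = 3 → July 3, 2001.
Subtracting 355 days from July 3, 2001:
Going back 3 days from July 3, 2001 reaches the end of the previous month; 355 − 3 = 352 left.
June 2001 has 30 days: 352 − 30 = 322 left.
May 2001 has 31 days: 322 − 31 = 291 left.
April 2001 has 30 days: 291 − 30 = 261 left.
March 2001 has 31 days: 261 − 31 = 230 left.
February 2001 has 28 days (2001 is not a leap year): 230 − 28 = 202 left.
January 2001 has 31 days: 202 − 31 = 171 left.
December 2000 has 31 days: 171 − 31 = 140 left.
November 2000 has 30 days: 140 − 30 = 110 left.
October 2000 has 31 days: 110 − 31 = 79 left.
September 2000 has 30 days: 79 − 30 = 49 left.
August 2000 has 31 days: 49 − 31 = 18 left.
July 2000 has 31 days; 31 − 18 = 13 → July 13, 2000.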